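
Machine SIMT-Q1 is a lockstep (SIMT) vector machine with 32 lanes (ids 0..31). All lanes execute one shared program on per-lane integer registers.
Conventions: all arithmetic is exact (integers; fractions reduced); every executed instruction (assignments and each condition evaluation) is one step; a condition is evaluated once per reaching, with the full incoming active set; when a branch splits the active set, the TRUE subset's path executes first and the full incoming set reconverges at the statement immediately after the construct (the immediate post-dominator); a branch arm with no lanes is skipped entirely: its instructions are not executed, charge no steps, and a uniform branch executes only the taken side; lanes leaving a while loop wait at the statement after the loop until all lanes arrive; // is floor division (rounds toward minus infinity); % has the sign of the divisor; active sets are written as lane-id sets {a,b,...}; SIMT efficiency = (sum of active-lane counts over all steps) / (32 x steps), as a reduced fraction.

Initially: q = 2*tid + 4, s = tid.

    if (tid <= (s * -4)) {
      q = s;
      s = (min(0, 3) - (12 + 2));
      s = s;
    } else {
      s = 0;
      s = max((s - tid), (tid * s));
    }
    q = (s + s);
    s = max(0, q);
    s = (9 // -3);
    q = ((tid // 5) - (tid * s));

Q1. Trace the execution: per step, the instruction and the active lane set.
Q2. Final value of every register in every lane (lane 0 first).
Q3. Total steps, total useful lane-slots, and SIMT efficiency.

step 0: eval (tid <= (s * -4))       {0,1,2,3,4,5,6,7,8,9,10,11,12,13,14,15,16,17,18,19,20,21,22,23,24,25,26,27,28,29,30,31}
step 1: q <- s                       {0}
step 2: s <- (min(0, 3) - (12 + 2))  {0}
step 3: s <- s                       {0}
step 4: s <- 0                       {1,2,3,4,5,6,7,8,9,10,11,12,13,14,15,16,17,18,19,20,21,22,23,24,25,26,27,28,29,30,31}
step 5: s <- max((s - tid), (tid * s)) {1,2,3,4,5,6,7,8,9,10,11,12,13,14,15,16,17,18,19,20,21,22,23,24,25,26,27,28,29,30,31}
step 6: q <- (s + s)                 {0,1,2,3,4,5,6,7,8,9,10,11,12,13,14,15,16,17,18,19,20,21,22,23,24,25,26,27,28,29,30,31}
step 7: s <- max(0, q)               {0,1,2,3,4,5,6,7,8,9,10,11,12,13,14,15,16,17,18,19,20,21,22,23,24,25,26,27,28,29,30,31}
step 8: s <- (9 // -3)               {0,1,2,3,4,5,6,7,8,9,10,11,12,13,14,15,16,17,18,19,20,21,22,23,24,25,26,27,28,29,30,31}
step 9: q <- ((tid // 5) - (tid * s)) {0,1,2,3,4,5,6,7,8,9,10,11,12,13,14,15,16,17,18,19,20,21,22,23,24,25,26,27,28,29,30,31}

Answer: 10 steps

q: 0,3,6,9,12,16,19,22,25,28,32,35,38,41,44,48,51,54,57,60,64,67,70,73,76,80,83,86,89,92,96,99
s: -3,-3,-3,-3,-3,-3,-3,-3,-3,-3,-3,-3,-3,-3,-3,-3,-3,-3,-3,-3,-3,-3,-3,-3,-3,-3,-3,-3,-3,-3,-3,-3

steps = 10; useful = 225; efficiency = 225/320 = 45/64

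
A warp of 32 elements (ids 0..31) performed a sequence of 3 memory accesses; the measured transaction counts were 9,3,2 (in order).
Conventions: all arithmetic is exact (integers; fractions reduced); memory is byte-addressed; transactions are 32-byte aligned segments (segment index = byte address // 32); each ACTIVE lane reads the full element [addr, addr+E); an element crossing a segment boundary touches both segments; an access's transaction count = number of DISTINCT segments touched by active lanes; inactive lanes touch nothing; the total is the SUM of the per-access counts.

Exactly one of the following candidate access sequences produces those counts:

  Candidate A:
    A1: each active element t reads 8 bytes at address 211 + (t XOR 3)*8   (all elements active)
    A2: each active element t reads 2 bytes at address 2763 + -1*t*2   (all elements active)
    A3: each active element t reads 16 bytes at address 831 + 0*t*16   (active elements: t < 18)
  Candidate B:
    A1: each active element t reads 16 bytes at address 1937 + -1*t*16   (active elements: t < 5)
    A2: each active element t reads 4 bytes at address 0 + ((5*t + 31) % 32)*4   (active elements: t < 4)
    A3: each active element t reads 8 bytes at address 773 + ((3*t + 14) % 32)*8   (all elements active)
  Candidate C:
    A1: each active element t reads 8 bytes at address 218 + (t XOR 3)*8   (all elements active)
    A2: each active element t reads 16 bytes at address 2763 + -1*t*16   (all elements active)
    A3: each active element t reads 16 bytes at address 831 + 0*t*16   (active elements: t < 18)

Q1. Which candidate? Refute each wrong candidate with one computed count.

B: A1 gives 4 transactions, not 9
C: A2 gives 17 transactions, not 3
A: all counts match (9,3,2)

Answer: A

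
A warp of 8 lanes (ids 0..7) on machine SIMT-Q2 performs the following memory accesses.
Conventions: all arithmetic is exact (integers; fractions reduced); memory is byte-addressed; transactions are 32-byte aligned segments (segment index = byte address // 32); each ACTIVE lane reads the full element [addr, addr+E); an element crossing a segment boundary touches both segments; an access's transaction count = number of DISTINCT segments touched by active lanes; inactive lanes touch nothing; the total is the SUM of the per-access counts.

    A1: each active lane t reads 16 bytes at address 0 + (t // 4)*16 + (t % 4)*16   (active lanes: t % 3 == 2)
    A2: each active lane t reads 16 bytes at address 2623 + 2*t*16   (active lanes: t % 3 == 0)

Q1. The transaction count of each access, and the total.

A1: 1 transaction
A2: 6 transactions

Answer: 1,6; total 7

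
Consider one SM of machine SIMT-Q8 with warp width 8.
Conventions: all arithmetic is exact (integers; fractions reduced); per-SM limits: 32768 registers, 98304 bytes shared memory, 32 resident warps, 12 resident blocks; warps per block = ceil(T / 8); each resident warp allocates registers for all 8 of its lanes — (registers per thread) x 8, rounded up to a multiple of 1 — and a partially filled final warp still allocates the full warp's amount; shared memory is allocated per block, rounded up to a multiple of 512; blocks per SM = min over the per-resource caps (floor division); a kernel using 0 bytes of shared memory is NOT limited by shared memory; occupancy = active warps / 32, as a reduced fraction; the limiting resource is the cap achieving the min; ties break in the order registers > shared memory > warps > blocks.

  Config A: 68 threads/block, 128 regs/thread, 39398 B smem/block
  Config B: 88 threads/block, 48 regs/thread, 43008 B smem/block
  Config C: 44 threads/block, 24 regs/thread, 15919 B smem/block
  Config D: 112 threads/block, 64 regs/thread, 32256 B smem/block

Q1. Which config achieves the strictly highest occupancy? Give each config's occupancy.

occupancies: A 9/16, B 11/16, C 15/16, D 7/8

Answer: C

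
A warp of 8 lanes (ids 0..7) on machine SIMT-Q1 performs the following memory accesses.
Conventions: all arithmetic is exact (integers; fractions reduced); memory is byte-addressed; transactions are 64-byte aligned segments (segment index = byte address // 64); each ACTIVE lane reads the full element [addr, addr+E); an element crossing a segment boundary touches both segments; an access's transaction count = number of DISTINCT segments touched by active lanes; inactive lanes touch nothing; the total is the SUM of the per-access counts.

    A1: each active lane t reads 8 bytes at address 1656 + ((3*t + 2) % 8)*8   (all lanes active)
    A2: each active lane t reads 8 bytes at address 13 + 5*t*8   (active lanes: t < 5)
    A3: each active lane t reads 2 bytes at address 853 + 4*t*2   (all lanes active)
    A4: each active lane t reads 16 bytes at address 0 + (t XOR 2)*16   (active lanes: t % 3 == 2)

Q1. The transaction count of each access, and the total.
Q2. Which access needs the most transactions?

A1: 2 transactions
A2: 3 transactions
A3: 2 transactions
A4: 2 transactions

Answer: 2,3,2,2; total 9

Answer: A2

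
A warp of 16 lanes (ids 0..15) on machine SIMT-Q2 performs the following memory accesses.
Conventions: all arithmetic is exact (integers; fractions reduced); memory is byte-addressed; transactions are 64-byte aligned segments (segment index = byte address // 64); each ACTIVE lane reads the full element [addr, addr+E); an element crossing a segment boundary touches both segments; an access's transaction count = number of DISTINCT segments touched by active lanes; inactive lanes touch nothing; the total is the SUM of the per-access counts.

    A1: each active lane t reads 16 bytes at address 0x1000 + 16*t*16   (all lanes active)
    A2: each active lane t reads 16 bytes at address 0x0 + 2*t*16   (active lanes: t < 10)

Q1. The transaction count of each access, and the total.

A1: 16 transactions
A2: 5 transactions

Answer: 16,5; total 21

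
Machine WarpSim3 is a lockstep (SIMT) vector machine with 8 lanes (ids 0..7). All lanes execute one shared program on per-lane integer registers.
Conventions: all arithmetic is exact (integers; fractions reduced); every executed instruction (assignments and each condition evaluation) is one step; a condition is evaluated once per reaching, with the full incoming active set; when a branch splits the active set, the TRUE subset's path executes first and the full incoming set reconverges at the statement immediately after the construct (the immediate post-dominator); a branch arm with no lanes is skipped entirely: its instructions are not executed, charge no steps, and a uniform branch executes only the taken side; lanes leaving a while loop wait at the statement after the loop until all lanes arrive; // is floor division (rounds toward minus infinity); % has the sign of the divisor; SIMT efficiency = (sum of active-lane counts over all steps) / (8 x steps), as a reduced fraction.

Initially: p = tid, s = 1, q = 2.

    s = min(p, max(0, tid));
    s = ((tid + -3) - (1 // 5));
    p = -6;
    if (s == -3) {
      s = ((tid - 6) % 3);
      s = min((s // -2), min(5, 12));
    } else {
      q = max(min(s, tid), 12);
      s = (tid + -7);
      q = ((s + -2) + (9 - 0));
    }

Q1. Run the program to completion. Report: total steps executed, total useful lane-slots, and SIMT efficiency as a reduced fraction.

Answer: 9 steps, 55 useful, 55/72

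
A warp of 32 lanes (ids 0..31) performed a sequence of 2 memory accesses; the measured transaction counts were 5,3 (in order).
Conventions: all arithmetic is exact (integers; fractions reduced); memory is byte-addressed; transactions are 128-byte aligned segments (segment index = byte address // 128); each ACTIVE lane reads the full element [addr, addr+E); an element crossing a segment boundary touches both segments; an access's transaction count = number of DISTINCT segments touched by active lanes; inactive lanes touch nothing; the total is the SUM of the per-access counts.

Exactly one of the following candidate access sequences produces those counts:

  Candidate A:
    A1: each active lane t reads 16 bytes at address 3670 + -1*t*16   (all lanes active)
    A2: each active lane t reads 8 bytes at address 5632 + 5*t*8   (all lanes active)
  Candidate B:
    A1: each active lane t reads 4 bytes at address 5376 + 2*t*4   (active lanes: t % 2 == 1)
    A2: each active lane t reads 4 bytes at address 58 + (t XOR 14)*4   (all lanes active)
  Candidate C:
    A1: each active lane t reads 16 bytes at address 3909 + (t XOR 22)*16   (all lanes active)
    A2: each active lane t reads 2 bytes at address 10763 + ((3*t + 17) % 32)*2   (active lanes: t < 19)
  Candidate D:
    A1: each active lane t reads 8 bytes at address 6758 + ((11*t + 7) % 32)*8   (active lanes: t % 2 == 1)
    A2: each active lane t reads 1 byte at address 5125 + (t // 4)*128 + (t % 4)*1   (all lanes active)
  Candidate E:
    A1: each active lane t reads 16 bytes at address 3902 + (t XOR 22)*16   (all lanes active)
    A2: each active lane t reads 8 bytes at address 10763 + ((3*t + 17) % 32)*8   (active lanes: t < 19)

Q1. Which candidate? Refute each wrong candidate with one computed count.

A: A2 gives 10 transactions, not 3
B: A1 gives 2 transactions, not 5
C: A2 gives 1 transaction, not 3
D: A1 gives 3 transactions, not 5
E: all counts match (5,3)

Answer: E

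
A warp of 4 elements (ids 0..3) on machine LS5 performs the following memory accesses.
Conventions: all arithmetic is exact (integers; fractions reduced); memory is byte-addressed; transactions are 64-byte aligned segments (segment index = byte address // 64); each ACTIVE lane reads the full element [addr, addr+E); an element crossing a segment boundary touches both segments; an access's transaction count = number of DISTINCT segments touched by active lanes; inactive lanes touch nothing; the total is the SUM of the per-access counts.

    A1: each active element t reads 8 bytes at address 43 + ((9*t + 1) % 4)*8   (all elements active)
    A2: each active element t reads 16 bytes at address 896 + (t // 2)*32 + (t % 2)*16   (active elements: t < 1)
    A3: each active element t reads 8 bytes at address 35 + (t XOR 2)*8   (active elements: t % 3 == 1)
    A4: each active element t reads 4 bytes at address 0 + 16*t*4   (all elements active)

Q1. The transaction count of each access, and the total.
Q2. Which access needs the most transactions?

A1: 2 transactions
A2: 1 transaction
A3: 2 transactions
A4: 4 transactions

Answer: 2,1,2,4; total 9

Answer: A4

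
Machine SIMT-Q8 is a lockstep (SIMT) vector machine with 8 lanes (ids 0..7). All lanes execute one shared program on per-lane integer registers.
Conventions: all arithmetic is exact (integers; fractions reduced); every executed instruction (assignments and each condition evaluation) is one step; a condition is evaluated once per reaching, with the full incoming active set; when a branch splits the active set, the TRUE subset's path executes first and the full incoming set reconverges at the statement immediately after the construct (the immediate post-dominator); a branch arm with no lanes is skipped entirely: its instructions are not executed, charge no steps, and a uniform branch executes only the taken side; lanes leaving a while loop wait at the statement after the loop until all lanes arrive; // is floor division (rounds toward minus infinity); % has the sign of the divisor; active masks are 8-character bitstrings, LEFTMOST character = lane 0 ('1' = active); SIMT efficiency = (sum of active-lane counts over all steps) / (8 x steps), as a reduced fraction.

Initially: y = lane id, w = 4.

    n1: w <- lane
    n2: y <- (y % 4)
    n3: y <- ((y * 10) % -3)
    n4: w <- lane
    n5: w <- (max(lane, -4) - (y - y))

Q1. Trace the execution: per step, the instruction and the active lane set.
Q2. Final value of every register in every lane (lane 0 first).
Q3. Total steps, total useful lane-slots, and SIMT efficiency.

step 0: w <- lane                    11111111
step 1: y <- (y % 4)                 11111111
step 2: y <- ((y * 10) % -3)         11111111
step 3: w <- lane                    11111111
step 4: w <- (max(lane, -4) - (y - y)) 11111111

Answer: 5 steps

y: 0,-2,-1,0,0,-2,-1,0
w: 0,1,2,3,4,5,6,7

steps = 5; useful = 40; efficiency = 40/40 = 1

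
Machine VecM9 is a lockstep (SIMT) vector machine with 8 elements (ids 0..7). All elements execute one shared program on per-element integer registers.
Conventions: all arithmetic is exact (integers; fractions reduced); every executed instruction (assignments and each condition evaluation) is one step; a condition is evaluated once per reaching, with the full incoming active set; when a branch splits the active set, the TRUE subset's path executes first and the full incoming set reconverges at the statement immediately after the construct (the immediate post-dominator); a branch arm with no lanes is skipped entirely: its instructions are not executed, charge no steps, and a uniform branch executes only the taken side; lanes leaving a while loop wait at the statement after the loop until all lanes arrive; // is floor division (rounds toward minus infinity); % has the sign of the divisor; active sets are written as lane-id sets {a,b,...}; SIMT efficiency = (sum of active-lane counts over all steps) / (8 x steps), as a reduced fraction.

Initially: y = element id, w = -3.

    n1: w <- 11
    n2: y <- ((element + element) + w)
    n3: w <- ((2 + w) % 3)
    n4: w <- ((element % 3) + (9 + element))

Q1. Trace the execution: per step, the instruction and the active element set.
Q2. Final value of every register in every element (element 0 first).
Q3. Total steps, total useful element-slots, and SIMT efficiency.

step 0: w <- 11                      {0,1,2,3,4,5,6,7}
step 1: y <- ((element + element) + w) {0,1,2,3,4,5,6,7}
step 2: w <- ((2 + w) % 3)           {0,1,2,3,4,5,6,7}
step 3: w <- ((element % 3) + (9 + element)) {0,1,2,3,4,5,6,7}

Answer: 4 steps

y: 11,13,15,17,19,21,23,25
w: 9,11,13,12,14,16,15,17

steps = 4; useful = 32; efficiency = 32/32 = 1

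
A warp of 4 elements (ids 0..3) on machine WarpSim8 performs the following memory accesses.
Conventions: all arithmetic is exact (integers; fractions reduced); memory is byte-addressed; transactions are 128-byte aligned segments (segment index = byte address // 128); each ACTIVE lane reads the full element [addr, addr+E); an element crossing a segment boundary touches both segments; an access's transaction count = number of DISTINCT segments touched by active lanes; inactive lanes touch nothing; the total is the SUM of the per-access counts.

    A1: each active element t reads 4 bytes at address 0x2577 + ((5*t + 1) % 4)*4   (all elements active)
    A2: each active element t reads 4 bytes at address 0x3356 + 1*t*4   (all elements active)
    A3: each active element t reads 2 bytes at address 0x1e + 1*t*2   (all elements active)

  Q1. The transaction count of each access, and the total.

A1: 2 transactions
A2: 1 transaction
A3: 1 transaction

Answer: 2,1,1; total 4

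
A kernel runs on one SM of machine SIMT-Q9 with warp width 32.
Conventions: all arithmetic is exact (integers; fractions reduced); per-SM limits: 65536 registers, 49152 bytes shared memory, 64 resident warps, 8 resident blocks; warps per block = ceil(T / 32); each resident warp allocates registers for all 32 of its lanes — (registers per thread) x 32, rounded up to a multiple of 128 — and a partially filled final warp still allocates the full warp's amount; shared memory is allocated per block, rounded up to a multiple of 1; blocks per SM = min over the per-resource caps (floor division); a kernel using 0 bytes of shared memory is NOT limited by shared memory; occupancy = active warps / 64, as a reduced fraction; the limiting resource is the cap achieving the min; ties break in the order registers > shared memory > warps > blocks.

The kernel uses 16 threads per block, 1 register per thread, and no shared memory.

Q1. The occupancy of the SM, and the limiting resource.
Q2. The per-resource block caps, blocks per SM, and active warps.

Answer: occupancy 1/8, limited by blocks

registers: 512 blocks
shared memory: no limit (kernel uses none)
warps: 64 blocks
blocks: 8 blocks

Answer: 8 blocks, 8 active warps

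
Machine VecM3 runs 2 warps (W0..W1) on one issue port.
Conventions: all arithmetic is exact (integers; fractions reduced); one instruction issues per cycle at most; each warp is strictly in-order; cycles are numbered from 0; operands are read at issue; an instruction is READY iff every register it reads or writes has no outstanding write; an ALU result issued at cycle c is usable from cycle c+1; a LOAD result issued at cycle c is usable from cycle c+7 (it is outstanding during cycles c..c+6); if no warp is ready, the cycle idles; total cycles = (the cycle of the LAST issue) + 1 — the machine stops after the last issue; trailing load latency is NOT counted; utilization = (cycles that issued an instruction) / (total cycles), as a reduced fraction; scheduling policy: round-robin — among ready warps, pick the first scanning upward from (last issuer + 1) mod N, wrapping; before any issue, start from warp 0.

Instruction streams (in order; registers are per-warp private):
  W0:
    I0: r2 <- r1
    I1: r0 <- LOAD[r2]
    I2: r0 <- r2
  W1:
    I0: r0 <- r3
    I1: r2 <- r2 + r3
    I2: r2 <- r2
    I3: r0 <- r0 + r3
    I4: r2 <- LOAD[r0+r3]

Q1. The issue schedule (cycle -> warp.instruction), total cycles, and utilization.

cycle 0: W0.I0
cycle 1: W1.I0
cycle 2: W0.I1
cycle 3: W1.I1
cycle 4: W1.I2
cycle 5: W1.I3
cycle 6: W1.I4
cycle 7: idle
cycle 8: idle
cycle 9: W0.I2

Answer: 10 cycles, utilization 4/5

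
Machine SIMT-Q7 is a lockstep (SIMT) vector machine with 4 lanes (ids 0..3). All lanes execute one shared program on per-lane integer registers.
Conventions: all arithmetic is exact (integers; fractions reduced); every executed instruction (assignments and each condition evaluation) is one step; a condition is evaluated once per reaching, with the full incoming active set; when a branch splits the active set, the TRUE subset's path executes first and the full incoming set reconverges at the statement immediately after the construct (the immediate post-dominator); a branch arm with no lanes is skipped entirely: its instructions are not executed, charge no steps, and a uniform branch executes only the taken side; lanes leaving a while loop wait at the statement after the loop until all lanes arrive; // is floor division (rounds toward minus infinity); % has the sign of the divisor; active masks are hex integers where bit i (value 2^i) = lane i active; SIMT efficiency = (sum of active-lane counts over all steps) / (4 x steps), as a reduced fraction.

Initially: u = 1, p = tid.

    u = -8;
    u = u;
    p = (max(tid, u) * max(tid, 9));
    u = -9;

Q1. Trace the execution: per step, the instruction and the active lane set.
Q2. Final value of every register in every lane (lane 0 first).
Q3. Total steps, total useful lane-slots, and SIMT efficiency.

step 0: u <- -8                      0xf
step 1: u <- u                       0xf
step 2: p <- (max(tid, u) * max(tid, 9)) 0xf
step 3: u <- -9                      0xf

Answer: 4 steps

u: -9,-9,-9,-9
p: 0,9,18,27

steps = 4; useful = 16; efficiency = 16/16 = 1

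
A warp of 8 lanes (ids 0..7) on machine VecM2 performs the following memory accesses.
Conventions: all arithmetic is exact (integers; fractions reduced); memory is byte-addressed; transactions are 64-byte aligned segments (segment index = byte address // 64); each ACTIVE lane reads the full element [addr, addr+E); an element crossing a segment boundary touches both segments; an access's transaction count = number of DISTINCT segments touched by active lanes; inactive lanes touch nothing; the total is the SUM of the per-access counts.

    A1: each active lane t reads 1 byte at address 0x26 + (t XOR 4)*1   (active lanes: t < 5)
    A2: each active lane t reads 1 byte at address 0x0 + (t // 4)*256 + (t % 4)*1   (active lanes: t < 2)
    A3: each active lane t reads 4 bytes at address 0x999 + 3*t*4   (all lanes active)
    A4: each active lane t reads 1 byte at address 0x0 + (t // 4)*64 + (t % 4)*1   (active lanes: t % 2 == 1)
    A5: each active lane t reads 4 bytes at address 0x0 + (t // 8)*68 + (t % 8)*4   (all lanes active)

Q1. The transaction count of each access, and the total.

A1: 1 transaction
A2: 1 transaction
A3: 2 transactions
A4: 2 transactions
A5: 1 transaction

Answer: 1,1,2,2,1; total 7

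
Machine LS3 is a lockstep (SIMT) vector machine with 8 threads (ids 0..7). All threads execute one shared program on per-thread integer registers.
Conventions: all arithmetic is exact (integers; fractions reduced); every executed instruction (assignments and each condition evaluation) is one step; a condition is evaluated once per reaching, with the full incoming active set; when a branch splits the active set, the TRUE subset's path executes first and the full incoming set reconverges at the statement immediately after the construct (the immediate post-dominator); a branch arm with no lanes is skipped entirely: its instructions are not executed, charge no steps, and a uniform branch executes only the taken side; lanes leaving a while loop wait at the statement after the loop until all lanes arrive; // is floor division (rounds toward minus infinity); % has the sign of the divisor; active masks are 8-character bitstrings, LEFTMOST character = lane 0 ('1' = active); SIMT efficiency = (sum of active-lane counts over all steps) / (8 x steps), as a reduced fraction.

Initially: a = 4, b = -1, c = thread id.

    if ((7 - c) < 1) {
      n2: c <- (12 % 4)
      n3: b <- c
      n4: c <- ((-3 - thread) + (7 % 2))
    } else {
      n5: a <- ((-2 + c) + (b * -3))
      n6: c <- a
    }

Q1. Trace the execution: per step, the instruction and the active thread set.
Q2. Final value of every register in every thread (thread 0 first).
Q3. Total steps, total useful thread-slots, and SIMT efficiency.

step 0: eval ((7 - c) < 1)           11111111
step 1: c <- (12 % 4)                00000001
step 2: b <- c                       00000001
step 3: c <- ((-3 - thread) + (7 % 2)) 00000001
step 4: a <- ((-2 + c) + (b * -3))   11111110
step 5: c <- a                       11111110

Answer: 6 steps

a: 1,2,3,4,5,6,7,4
b: -1,-1,-1,-1,-1,-1,-1,0
c: 1,2,3,4,5,6,7,-9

steps = 6; useful = 25; efficiency = 25/48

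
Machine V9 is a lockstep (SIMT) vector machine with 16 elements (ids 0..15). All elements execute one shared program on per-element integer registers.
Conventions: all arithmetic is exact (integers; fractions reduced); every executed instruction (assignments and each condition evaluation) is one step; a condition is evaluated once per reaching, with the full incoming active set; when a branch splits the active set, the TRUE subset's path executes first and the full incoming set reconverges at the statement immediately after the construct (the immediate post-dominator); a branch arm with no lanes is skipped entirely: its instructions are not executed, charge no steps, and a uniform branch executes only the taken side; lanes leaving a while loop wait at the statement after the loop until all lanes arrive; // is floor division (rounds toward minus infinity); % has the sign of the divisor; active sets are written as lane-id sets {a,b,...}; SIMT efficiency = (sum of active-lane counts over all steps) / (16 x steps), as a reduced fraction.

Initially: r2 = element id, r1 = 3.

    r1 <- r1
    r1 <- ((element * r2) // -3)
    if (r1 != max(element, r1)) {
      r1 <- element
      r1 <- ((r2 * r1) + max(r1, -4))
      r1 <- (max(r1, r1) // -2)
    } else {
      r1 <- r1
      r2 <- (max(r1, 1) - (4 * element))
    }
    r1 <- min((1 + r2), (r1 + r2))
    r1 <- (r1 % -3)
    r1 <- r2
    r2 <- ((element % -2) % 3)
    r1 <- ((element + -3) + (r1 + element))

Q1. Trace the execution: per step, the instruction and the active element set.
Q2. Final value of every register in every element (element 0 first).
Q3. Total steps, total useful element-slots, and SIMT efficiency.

step 0: r1 <- r1                     {0,1,2,3,4,5,6,7,8,9,10,11,12,13,14,15}
step 1: r1 <- ((element * r2) // -3) {0,1,2,3,4,5,6,7,8,9,10,11,12,13,14,15}
step 2: eval (r1 != max(element, r1)) {0,1,2,3,4,5,6,7,8,9,10,11,12,13,14,15}
step 3: r1 <- element                {1,2,3,4,5,6,7,8,9,10,11,12,13,14,15}
step 4: r1 <- ((r2 * r1) + max(r1, -4)) {1,2,3,4,5,6,7,8,9,10,11,12,13,14,15}
step 5: r1 <- (max(r1, r1) // -2)    {1,2,3,4,5,6,7,8,9,10,11,12,13,14,15}
step 6: r1 <- r1                     {0}
step 7: r2 <- (max(r1, 1) - (4 * element)) {0}
step 8: r1 <- min((1 + r2), (r1 + r2)) {0,1,2,3,4,5,6,7,8,9,10,11,12,13,14,15}
step 9: r1 <- (r1 % -3)              {0,1,2,3,4,5,6,7,8,9,10,11,12,13,14,15}
step 10: r1 <- r2                     {0,1,2,3,4,5,6,7,8,9,10,11,12,13,14,15}
step 11: r2 <- ((element % -2) % 3)   {0,1,2,3,4,5,6,7,8,9,10,11,12,13,14,15}
step 12: r1 <- ((element + -3) + (r1 + element)) {0,1,2,3,4,5,6,7,8,9,10,11,12,13,14,15}

Answer: 13 steps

r2: 0,2,0,2,0,2,0,2,0,2,0,2,0,2,0,2
r1: -2,0,3,6,9,12,15,18,21,24,27,30,33,36,39,42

steps = 13; useful = 175; efficiency = 175/208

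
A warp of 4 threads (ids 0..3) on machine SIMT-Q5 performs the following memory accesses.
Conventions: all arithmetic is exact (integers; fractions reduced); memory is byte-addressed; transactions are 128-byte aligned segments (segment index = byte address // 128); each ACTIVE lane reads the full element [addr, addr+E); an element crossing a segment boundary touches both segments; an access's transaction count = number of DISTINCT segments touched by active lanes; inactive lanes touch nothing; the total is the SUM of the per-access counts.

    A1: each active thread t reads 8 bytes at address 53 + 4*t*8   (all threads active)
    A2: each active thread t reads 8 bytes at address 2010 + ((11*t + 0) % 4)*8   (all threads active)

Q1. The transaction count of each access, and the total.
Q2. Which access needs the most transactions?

A1: 2 transactions
A2: 1 transaction

Answer: 2,1; total 3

Answer: A1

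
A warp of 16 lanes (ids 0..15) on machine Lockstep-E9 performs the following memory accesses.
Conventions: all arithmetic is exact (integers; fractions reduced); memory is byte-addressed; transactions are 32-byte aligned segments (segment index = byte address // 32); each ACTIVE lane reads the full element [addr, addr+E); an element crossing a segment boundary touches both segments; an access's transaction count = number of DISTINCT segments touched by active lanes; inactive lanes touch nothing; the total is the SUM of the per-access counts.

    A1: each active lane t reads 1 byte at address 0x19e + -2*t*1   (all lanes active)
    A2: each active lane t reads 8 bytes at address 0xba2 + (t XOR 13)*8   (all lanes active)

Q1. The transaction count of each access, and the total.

A1: 1 transaction
A2: 5 transactions

Answer: 1,5; total 6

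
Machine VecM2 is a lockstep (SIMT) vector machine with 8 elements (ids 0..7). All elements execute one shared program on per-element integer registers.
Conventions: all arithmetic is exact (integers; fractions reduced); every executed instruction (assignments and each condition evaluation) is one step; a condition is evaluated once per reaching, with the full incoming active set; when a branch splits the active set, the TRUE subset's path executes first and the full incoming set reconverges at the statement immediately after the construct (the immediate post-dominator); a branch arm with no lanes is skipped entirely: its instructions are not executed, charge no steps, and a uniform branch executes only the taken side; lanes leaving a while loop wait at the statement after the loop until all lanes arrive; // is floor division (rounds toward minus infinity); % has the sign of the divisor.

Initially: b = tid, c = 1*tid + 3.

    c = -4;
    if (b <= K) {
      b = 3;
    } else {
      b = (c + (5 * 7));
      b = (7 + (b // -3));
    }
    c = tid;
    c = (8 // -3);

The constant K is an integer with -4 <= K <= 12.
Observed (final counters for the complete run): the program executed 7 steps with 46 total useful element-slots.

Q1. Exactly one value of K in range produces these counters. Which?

Answer: K = 1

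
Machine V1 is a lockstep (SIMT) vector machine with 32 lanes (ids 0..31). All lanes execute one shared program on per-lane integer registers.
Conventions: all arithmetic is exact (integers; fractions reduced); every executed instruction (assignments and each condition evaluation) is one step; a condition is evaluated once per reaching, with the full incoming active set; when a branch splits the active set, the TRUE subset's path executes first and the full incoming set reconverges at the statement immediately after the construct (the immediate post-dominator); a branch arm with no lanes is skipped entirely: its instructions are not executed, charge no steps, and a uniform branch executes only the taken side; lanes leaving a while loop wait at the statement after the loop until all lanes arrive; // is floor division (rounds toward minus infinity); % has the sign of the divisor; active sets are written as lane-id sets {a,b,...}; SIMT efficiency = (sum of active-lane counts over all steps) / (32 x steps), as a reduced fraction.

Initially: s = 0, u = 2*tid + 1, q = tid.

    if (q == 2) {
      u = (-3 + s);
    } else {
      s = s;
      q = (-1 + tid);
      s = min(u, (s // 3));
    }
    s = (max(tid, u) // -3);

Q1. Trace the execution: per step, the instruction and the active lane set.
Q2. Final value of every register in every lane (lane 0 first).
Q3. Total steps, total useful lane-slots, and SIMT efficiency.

step 0: eval (q == 2)                {0,1,2,3,4,5,6,7,8,9,10,11,12,13,14,15,16,17,18,19,20,21,22,23,24,25,26,27,28,29,30,31}
step 1: u <- (-3 + s)                {2}
step 2: s <- s                       {0,1,3,4,5,6,7,8,9,10,11,12,13,14,15,16,17,18,19,20,21,22,23,24,25,26,27,28,29,30,31}
step 3: q <- (-1 + tid)              {0,1,3,4,5,6,7,8,9,10,11,12,13,14,15,16,17,18,19,20,21,22,23,24,25,26,27,28,29,30,31}
step 4: s <- min(u, (s // 3))        {0,1,3,4,5,6,7,8,9,10,11,12,13,14,15,16,17,18,19,20,21,22,23,24,25,26,27,28,29,30,31}
step 5: s <- (max(tid, u) // -3)     {0,1,2,3,4,5,6,7,8,9,10,11,12,13,14,15,16,17,18,19,20,21,22,23,24,25,26,27,28,29,30,31}

Answer: 6 steps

s: -1,-1,-1,-3,-3,-4,-5,-5,-6,-7,-7,-8,-9,-9,-10,-11,-11,-12,-13,-13,-14,-15,-15,-16,-17,-17,-18,-19,-19,-20,-21,-21
u: 1,3,-3,7,9,11,13,15,17,19,21,23,25,27,29,31,33,35,37,39,41,43,45,47,49,51,53,55,57,59,61,63
q: -1,0,2,2,3,4,5,6,7,8,9,10,11,12,13,14,15,16,17,18,19,20,21,22,23,24,25,26,27,28,29,30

steps = 6; useful = 158; efficiency = 158/192 = 79/96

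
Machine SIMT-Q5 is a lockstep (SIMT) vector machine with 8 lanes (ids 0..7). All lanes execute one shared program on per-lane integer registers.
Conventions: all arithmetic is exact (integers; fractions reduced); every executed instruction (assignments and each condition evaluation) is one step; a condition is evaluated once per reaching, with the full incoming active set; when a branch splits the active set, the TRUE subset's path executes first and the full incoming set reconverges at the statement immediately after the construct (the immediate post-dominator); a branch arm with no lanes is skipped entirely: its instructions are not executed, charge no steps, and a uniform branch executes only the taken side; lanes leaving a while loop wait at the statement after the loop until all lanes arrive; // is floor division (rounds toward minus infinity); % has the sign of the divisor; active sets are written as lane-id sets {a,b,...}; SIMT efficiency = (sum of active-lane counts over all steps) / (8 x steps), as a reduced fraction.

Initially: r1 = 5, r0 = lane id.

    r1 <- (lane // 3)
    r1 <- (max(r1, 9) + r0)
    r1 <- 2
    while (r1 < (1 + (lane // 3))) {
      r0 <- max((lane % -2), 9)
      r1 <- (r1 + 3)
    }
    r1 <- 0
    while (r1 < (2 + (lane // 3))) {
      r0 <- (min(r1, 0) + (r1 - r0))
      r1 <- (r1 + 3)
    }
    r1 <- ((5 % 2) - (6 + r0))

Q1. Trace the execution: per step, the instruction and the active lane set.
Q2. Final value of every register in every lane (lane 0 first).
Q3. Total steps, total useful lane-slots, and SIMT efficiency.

step 0: r1 <- (lane // 3)            {0,1,2,3,4,5,6,7}
step 1: r1 <- (max(r1, 9) + r0)      {0,1,2,3,4,5,6,7}
step 2: r1 <- 2                      {0,1,2,3,4,5,6,7}
step 3: eval (r1 < (1 + (lane // 3))) {0,1,2,3,4,5,6,7}
step 4: r0 <- max((lane % -2), 9)    {6,7}
step 5: r1 <- (r1 + 3)               {6,7}
step 6: eval (r1 < (1 + (lane // 3))) {6,7}
step 7: r1 <- 0                      {0,1,2,3,4,5,6,7}
step 8: eval (r1 < (2 + (lane // 3))) {0,1,2,3,4,5,6,7}
step 9: r0 <- (min(r1, 0) + (r1 - r0)) {0,1,2,3,4,5,6,7}
step 10: r1 <- (r1 + 3)               {0,1,2,3,4,5,6,7}
step 11: eval (r1 < (2 + (lane // 3))) {0,1,2,3,4,5,6,7}
step 12: r0 <- (min(r1, 0) + (r1 - r0)) {6,7}
step 13: r1 <- (r1 + 3)               {6,7}
step 14: eval (r1 < (2 + (lane // 3))) {6,7}
step 15: r1 <- ((5 % 2) - (6 + r0))   {0,1,2,3,4,5,6,7}

Answer: 16 steps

r1: -5,-4,-3,-2,-1,0,-17,-17
r0: 0,-1,-2,-3,-4,-5,12,12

steps = 16; useful = 92; efficiency = 92/128 = 23/32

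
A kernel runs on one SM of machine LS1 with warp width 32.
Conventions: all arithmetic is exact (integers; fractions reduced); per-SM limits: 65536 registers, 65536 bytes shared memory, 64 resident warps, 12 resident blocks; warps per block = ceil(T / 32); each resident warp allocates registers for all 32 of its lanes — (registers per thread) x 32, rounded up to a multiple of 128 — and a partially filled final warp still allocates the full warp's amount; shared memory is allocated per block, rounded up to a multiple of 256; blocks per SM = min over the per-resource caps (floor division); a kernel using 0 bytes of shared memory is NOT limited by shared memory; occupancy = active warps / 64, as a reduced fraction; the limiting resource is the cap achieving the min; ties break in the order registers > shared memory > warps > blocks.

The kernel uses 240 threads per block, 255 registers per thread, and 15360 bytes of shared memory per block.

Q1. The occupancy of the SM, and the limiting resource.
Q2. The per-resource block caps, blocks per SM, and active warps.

Answer: occupancy 1/8, limited by registers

registers: 1 block
shared memory: 4 blocks
warps: 8 blocks
blocks: 12 blocks

Answer: 1 block, 8 active warps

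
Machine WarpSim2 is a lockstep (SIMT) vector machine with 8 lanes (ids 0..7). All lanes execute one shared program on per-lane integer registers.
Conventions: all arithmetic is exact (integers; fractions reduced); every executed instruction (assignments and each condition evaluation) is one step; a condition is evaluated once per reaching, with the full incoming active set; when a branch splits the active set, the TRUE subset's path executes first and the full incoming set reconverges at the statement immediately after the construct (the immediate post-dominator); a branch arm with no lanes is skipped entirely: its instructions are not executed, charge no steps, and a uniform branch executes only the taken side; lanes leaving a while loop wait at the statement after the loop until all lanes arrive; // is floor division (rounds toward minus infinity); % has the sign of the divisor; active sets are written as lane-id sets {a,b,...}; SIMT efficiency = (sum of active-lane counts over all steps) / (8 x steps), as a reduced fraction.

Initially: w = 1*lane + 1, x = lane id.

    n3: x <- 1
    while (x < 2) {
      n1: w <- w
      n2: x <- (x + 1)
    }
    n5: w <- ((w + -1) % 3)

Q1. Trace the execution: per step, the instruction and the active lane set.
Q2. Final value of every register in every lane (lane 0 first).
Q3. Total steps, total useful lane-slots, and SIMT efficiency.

step 0: x <- 1                       {0,1,2,3,4,5,6,7}
step 1: eval (x < 2)                 {0,1,2,3,4,5,6,7}
step 2: w <- w                       {0,1,2,3,4,5,6,7}
step 3: x <- (x + 1)                 {0,1,2,3,4,5,6,7}
step 4: eval (x < 2)                 {0,1,2,3,4,5,6,7}
step 5: w <- ((w + -1) % 3)          {0,1,2,3,4,5,6,7}

Answer: 6 steps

w: 0,1,2,0,1,2,0,1
x: 2,2,2,2,2,2,2,2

steps = 6; useful = 48; efficiency = 48/48 = 1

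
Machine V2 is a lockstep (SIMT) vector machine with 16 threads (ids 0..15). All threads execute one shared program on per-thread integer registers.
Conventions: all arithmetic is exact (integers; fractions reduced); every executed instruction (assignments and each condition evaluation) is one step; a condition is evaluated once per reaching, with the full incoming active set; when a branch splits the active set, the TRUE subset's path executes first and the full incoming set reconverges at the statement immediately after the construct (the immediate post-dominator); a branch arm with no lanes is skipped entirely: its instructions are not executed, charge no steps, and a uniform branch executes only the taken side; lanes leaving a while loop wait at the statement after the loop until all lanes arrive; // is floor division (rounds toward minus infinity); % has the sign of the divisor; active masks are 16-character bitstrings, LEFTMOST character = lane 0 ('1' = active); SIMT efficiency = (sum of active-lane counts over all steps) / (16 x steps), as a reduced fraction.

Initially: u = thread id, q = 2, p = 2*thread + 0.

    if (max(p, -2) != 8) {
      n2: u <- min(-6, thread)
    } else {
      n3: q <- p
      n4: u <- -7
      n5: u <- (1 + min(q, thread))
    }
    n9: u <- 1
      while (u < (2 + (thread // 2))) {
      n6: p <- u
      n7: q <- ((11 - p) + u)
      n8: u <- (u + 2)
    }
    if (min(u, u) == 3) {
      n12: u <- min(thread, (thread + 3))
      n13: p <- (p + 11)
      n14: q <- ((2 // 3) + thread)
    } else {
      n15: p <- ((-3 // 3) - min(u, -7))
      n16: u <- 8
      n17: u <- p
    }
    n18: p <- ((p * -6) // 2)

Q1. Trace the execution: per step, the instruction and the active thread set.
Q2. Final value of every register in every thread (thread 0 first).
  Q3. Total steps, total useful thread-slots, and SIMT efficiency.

step 0: eval (max(p, -2) != 8)       1111111111111111
step 1: u <- min(-6, thread)         1111011111111111
step 2: q <- p                       0000100000000000
step 3: u <- -7                      0000100000000000
step 4: u <- (1 + min(q, thread))    0000100000000000
step 5: u <- 1                       1111111111111111
step 6: eval (u < (2 + (thread // 2))) 1111111111111111
step 7: p <- u                       1111111111111111
step 8: q <- ((11 - p) + u)          1111111111111111
step 9: u <- (u + 2)                 1111111111111111
step 10: eval (u < (2 + (thread // 2))) 1111111111111111
step 11: p <- u                       0000111111111111
step 12: q <- ((11 - p) + u)          0000111111111111
step 13: u <- (u + 2)                 0000111111111111
step 14: eval (u < (2 + (thread // 2))) 0000111111111111
step 15: p <- u                       0000000011111111
step 16: q <- ((11 - p) + u)          0000000011111111
step 17: u <- (u + 2)                 0000000011111111
step 18: eval (u < (2 + (thread // 2))) 0000000011111111
step 19: p <- u                       0000000000001111
step 20: q <- ((11 - p) + u)          0000000000001111
step 21: u <- (u + 2)                 0000000000001111
step 22: eval (u < (2 + (thread // 2))) 0000000000001111
step 23: eval (min(u, u) == 3)        1111111111111111
step 24: u <- min(thread, (thread + 3)) 1111000000000000
step 25: p <- (p + 11)                1111000000000000
step 26: q <- ((2 // 3) + thread)     1111000000000000
step 27: p <- ((-3 // 3) - min(u, -7)) 0000111111111111
step 28: u <- 8                       0000111111111111
step 29: u <- p                       0000111111111111
step 30: p <- ((p * -6) // 2)         1111111111111111

Answer: 31 steps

u: 0,1,2,3,6,6,6,6,6,6,6,6,6,6,6,6
q: 0,1,2,3,11,11,11,11,11,11,11,11,11,11,11,11
p: -36,-36,-36,-36,-18,-18,-18,-18,-18,-18,-18,-18,-18,-18,-18,-18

steps = 31; useful = 306; efficiency = 306/496 = 153/248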